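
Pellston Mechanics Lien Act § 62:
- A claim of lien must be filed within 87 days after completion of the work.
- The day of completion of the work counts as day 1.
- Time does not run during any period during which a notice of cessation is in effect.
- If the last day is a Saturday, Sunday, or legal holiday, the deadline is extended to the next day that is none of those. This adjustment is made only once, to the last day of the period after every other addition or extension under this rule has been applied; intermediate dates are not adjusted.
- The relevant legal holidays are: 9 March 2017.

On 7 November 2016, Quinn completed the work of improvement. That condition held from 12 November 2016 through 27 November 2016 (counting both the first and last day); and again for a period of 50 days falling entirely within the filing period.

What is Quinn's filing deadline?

Counting 7 November 2016 as day 1, day 87 is February 1, 2017.
From November 12, 2016 through November 27, 2016 inclusive is 16 days; tolling adds 16 days: February 1, 2017 + 16 days = February 17, 2017.
Tolling adds 50 days: February 17, 2017 + 50 days = April 8, 2017.
April 8, 2017 is Saturday; April 9, 2017 is Sunday. The next qualifying day is April 10, 2017.

April 10, 2017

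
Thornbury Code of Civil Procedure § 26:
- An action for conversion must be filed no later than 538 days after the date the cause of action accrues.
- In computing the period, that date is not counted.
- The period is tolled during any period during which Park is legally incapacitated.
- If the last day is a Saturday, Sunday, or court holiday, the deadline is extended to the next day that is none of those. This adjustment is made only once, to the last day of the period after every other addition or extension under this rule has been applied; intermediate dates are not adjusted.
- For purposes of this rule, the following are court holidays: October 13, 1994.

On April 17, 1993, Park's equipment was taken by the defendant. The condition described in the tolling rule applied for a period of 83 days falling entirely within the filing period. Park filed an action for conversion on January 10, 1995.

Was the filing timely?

No

538 days after April 17, 1993 is October 7, 1994.
Tolling adds 83 days: October 7, 1994 + 83 days = December 29, 1994.
December 29, 1994 is a Thursday and not a court holiday, so no extension applies.
The deadline is December 29, 1994; the filing on January 10, 1995 is after that date.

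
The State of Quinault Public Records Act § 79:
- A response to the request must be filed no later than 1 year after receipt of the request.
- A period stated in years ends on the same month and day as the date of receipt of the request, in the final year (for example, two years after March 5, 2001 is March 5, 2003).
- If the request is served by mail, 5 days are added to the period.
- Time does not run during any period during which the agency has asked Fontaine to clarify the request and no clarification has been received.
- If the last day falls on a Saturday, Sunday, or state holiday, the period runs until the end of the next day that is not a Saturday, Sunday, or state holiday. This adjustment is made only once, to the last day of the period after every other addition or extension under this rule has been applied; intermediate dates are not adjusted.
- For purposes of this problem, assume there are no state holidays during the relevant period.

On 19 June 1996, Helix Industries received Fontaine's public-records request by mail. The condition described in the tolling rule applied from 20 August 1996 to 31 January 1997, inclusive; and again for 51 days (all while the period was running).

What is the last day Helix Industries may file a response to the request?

January 26, 1998

1 year after 19 June 1996 is June 19, 1997.
Service was by mail, adding 5 days: June 19, 1997 + 5 days = June 24, 1997.
From August 20, 1996 through January 31, 1997 inclusive is 165 days; tolling adds 165 days: June 24, 1997 + 165 days = December 6, 1997.
Tolling adds 51 days: December 6, 1997 + 51 days = January 26, 1998.
January 26, 1998 is a Monday and not a state holiday, so no extension applies.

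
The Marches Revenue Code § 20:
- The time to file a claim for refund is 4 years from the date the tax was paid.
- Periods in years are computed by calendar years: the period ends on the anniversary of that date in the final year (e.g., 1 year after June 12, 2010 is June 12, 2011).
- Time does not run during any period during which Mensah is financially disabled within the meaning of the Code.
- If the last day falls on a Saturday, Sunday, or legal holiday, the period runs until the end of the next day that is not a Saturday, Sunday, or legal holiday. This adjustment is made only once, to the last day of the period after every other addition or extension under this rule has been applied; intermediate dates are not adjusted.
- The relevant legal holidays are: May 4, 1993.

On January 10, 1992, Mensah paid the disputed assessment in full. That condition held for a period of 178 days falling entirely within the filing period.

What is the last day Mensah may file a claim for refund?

July 8, 1996

4 years after January 10, 1992 is January 10, 1996.
Tolling adds 178 days: January 10, 1996 + 178 days = July 6, 1996.
July 6, 1996 is Saturday; July 7, 1996 is Sunday. The next qualifying day is July 8, 1996.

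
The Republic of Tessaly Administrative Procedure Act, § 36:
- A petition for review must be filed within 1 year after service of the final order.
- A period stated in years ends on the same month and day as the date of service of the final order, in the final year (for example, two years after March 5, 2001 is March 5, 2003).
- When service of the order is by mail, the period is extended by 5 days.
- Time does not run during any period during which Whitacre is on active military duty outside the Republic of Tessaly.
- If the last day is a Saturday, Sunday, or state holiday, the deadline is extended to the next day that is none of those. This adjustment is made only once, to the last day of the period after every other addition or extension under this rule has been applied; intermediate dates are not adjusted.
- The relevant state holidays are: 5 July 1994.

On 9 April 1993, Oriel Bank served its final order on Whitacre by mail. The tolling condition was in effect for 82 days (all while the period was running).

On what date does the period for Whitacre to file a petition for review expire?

1 year after 9 April 1993 is April 9, 1994.
Service was by mail, adding 5 days: April 9, 1994 + 5 days = April 14, 1994.
Tolling adds 82 days: April 14, 1994 + 82 days = July 5, 1994.
July 5, 1994 is a listed holiday. The next qualifying day is July 6, 1994.

July 6, 1994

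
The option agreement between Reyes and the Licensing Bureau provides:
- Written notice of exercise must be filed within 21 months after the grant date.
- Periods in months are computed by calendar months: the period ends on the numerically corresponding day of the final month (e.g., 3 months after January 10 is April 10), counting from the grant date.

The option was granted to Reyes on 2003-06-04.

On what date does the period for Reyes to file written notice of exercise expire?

March 4, 2005

21 months after 2003-06-04 is March 4, 2005.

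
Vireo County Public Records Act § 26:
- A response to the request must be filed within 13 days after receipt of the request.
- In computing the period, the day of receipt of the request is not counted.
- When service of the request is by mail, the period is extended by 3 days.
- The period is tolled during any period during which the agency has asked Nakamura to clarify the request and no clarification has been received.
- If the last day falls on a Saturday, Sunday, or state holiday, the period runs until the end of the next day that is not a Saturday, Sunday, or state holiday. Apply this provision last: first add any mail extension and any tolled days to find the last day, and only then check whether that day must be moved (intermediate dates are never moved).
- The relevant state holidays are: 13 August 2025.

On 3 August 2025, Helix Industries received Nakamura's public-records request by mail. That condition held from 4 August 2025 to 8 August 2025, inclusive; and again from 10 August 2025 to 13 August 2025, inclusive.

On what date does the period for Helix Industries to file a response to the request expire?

August 28, 2025

13 days after 3 August 2025 is August 16, 2025.
Service was by mail, adding 3 days: August 16, 2025 + 3 days = August 19, 2025.
From August 4, 2025 through August 8, 2025 inclusive is 5 days; tolling adds 5 days: August 19, 2025 + 5 days = August 24, 2025.
From August 10, 2025 through August 13, 2025 inclusive is 4 days; tolling adds 4 days: August 24, 2025 + 4 days = August 28, 2025.
August 28, 2025 is a Thursday and not a state holiday, so no extension applies.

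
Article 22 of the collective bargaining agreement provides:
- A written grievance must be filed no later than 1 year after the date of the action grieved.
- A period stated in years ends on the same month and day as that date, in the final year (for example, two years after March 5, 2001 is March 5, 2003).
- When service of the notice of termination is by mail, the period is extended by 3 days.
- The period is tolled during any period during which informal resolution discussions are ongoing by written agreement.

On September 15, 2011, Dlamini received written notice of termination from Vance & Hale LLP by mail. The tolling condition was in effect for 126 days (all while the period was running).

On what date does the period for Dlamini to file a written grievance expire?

1 year after September 15, 2011 is September 15, 2012.
Service was by mail, adding 3 days: September 15, 2012 + 3 days = September 18, 2012.
Tolling adds 126 days: September 18, 2012 + 126 days = January 22, 2013.

January 22, 2013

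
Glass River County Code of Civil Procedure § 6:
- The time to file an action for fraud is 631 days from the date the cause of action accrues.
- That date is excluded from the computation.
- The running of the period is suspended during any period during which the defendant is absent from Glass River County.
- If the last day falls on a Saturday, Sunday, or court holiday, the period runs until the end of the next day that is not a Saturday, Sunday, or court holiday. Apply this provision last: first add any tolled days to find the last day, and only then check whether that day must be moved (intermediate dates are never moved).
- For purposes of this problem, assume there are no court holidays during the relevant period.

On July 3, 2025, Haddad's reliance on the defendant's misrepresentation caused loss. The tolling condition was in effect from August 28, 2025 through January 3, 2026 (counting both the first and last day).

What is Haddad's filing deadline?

631 days after July 3, 2025 is March 26, 2027.
From August 28, 2025 through January 3, 2026 inclusive is 129 days; tolling adds 129 days: March 26, 2027 + 129 days = August 2, 2027.
August 2, 2027 is a Monday and not a court holiday, so no extension applies.

August 2, 2027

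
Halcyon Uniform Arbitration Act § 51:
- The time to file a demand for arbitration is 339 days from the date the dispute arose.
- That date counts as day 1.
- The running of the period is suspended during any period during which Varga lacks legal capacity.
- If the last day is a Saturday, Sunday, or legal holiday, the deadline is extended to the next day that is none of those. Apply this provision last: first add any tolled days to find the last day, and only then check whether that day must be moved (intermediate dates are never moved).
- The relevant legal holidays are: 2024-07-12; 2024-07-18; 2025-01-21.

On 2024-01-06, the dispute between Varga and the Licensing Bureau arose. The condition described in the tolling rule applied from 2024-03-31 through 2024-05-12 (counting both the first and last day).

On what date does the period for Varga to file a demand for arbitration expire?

Counting 2024-01-06 as day 1, day 339 is December 9, 2024.
From March 31, 2024 through May 12, 2024 inclusive is 43 days; tolling adds 43 days: December 9, 2024 + 43 days = January 21, 2025.
January 21, 2025 is a listed holiday. The next qualifying day is January 22, 2025.

January 22, 2025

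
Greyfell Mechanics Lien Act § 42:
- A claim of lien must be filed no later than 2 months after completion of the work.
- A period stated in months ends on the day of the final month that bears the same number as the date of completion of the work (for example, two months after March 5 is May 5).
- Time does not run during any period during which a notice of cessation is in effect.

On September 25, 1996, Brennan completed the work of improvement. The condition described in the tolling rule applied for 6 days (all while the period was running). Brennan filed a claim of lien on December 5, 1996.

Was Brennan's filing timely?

No

2 months after September 25, 1996 is November 25, 1996.
Tolling adds 6 days: November 25, 1996 + 6 days = December 1, 1996.
The deadline is December 1, 1996; the filing on December 5, 1996 is after that date.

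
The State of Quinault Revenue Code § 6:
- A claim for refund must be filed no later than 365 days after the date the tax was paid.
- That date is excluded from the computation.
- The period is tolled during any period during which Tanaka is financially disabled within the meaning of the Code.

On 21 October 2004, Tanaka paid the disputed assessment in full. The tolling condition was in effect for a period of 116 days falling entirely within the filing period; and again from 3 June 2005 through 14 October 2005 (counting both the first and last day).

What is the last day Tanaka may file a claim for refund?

June 28, 2006

365 days after 21 October 2004 is October 21, 2005.
Tolling adds 116 days: October 21, 2005 + 116 days = February 14, 2006.
From June 3, 2005 through October 14, 2005 inclusive is 134 days; tolling adds 134 days: February 14, 2006 + 134 days = June 28, 2006.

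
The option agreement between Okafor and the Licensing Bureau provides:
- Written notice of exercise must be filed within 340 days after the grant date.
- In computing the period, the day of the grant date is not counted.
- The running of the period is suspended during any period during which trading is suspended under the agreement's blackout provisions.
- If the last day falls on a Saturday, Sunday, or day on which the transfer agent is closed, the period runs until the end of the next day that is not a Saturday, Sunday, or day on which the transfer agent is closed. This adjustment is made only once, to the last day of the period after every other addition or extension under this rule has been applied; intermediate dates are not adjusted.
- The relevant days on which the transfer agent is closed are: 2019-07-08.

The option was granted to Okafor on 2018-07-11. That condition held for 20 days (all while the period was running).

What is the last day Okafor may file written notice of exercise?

July 9, 2019

340 days after 2018-07-11 is June 16, 2019.
Tolling adds 20 days: June 16, 2019 + 20 days = July 6, 2019.
July 6, 2019 is Saturday; July 7, 2019 is Sunday; July 8, 2019 is a listed holiday. The next qualifying day is July 9, 2019.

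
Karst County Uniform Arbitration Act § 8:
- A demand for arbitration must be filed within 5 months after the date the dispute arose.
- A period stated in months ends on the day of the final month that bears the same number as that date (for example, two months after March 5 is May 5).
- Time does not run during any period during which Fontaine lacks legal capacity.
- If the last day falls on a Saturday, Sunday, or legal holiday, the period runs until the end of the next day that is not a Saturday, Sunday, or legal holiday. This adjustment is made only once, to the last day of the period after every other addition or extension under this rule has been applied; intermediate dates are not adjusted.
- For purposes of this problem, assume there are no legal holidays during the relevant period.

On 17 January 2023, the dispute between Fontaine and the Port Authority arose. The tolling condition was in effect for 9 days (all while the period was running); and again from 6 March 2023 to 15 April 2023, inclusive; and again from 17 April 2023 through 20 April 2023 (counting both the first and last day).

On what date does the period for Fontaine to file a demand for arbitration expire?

5 months after 17 January 2023 is June 17, 2023.
Tolling adds 9 days: June 17, 2023 + 9 days = June 26, 2023.
From March 6, 2023 through April 15, 2023 inclusive is 41 days; tolling adds 41 days: June 26, 2023 + 41 days = August 6, 2023.
From April 17, 2023 through April 20, 2023 inclusive is 4 days; tolling adds 4 days: August 6, 2023 + 4 days = August 10, 2023.
August 10, 2023 is a Thursday and not a legal holiday, so no extension applies.

August 10, 2023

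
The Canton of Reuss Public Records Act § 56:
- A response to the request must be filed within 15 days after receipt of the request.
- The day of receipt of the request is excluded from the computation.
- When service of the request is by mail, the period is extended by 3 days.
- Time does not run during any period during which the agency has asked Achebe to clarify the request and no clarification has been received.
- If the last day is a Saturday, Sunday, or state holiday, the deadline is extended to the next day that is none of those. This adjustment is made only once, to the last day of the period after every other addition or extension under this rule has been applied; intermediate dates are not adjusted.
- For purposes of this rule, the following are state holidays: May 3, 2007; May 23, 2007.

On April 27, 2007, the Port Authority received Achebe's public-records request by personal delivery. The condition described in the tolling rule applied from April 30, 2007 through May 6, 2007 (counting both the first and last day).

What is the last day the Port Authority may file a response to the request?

May 21, 2007

15 days after April 27, 2007 is May 12, 2007.
Service was not by mail, so no mail extension applies.
From April 30, 2007 through May 6, 2007 inclusive is 7 days; tolling adds 7 days: May 12, 2007 + 7 days = May 19, 2007.
May 19, 2007 is Saturday; May 20, 2007 is Sunday. The next qualifying day is May 21, 2007.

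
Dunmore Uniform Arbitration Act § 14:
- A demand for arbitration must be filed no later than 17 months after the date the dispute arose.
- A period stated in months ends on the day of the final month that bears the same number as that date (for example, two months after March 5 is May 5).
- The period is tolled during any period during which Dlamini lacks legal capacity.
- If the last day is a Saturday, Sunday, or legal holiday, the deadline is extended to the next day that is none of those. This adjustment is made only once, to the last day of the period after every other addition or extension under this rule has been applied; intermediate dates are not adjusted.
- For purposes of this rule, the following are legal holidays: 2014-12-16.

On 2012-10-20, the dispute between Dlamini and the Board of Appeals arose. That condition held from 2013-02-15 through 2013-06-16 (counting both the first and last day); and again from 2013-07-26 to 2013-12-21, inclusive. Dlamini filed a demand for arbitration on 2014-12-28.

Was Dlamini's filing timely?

17 months after 2012-10-20 is March 20, 2014.
From February 15, 2013 through June 16, 2013 inclusive is 122 days; tolling adds 122 days: March 20, 2014 + 122 days = July 20, 2014.
From July 26, 2013 through December 21, 2013 inclusive is 149 days; tolling adds 149 days: July 20, 2014 + 149 days = December 16, 2014.
December 16, 2014 is a listed holiday. The next qualifying day is December 17, 2014.
The deadline is December 17, 2014; the filing on December 28, 2014 is after that date.

No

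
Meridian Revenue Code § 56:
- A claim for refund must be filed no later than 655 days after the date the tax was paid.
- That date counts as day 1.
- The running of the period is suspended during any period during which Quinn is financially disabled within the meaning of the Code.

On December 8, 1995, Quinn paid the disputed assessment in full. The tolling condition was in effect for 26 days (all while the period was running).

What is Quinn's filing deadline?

Counting December 8, 1995 as day 1, day 655 is September 22, 1997.
Tolling adds 26 days: September 22, 1997 + 26 days = October 18, 1997.

October 18, 1997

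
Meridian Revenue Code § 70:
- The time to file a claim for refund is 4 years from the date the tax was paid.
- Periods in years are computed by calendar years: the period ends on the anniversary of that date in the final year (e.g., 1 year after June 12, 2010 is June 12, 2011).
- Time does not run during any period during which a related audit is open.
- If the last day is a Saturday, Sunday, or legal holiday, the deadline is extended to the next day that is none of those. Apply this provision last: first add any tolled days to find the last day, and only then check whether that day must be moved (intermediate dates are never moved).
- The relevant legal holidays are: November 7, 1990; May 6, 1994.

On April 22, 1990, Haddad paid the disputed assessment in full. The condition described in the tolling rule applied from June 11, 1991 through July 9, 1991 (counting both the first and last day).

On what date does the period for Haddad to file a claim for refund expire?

4 years after April 22, 1990 is April 22, 1994.
From June 11, 1991 through July 9, 1991 inclusive is 29 days; tolling adds 29 days: April 22, 1994 + 29 days = May 21, 1994.
May 21, 1994 is Saturday; May 22, 1994 is Sunday. The next qualifying day is May 23, 1994.

May 23, 1994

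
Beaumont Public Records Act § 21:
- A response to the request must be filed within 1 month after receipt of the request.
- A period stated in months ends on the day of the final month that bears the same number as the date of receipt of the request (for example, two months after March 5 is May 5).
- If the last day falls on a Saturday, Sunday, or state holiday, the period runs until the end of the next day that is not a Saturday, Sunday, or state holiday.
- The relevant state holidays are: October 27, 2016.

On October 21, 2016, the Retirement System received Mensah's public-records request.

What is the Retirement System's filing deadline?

November 21, 2016

1 month after October 21, 2016 is November 21, 2016.
November 21, 2016 is a Monday and not a state holiday, so no extension applies.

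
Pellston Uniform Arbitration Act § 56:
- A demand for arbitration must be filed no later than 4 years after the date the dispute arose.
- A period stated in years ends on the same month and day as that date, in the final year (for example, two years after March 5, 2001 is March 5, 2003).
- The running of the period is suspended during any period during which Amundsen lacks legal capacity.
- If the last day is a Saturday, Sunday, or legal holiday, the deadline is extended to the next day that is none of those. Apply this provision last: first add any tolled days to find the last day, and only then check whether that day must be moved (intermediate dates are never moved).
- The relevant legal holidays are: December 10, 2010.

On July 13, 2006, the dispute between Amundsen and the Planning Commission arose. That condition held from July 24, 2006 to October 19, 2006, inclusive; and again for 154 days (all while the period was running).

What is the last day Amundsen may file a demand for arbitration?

March 14, 2011

4 years after July 13, 2006 is July 13, 2010.
From July 24, 2006 through October 19, 2006 inclusive is 88 days; tolling adds 88 days: July 13, 2010 + 88 days = October 9, 2010.
Tolling adds 154 days: October 9, 2010 + 154 days = March 12, 2011.
March 12, 2011 is Saturday; March 13, 2011 is Sunday. The next qualifying day is March 14, 2011.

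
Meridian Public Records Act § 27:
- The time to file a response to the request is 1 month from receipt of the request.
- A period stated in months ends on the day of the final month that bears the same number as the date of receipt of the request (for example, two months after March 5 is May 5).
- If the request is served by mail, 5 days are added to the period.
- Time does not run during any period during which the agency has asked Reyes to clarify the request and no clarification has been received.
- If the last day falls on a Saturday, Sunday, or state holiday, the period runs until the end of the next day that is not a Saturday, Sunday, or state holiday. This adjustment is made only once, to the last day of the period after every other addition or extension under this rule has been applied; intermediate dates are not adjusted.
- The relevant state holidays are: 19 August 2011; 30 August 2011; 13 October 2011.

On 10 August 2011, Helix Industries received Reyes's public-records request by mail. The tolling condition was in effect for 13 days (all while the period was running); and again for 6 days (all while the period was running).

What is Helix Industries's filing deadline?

October 4, 2011

1 month after 10 August 2011 is September 10, 2011.
Service was by mail, adding 5 days: September 10, 2011 + 5 days = September 15, 2011.
Tolling adds 13 days: September 15, 2011 + 13 days = September 28, 2011.
Tolling adds 6 days: September 28, 2011 + 6 days = October 4, 2011.
October 4, 2011 is a Tuesday and not a state holiday, so no extension applies.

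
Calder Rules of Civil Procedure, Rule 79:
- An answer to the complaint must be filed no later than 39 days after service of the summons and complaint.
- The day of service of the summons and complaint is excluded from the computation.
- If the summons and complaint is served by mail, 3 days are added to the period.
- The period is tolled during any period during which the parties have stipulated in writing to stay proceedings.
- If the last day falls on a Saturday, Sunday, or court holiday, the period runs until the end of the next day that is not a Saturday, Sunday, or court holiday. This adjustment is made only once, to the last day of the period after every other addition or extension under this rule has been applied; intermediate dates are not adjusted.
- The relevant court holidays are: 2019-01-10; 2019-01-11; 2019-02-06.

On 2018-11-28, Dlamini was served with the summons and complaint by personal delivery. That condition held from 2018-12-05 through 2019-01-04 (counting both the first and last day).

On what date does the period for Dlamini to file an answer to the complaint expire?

39 days after 2018-11-28 is January 6, 2019.
Service was not by mail, so no mail extension applies.
From December 5, 2018 through January 4, 2019 inclusive is 31 days; tolling adds 31 days: January 6, 2019 + 31 days = February 6, 2019.
February 6, 2019 is a listed holiday. The next qualifying day is February 7, 2019.

February 7, 2019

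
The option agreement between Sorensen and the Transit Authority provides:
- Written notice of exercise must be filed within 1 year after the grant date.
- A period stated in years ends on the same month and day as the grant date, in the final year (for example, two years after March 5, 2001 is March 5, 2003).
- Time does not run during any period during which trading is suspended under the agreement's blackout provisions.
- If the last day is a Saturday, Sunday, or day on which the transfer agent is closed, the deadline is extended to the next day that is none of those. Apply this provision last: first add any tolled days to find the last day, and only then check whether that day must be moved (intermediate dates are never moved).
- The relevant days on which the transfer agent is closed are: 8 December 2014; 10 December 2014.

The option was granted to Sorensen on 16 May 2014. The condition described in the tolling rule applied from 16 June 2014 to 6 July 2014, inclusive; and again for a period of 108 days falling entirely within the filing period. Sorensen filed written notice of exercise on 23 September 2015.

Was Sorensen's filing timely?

No

1 year after 16 May 2014 is May 16, 2015.
From June 16, 2014 through July 6, 2014 inclusive is 21 days; tolling adds 21 days: May 16, 2015 + 21 days = June 6, 2015.
Tolling adds 108 days: June 6, 2015 + 108 days = September 22, 2015.
September 22, 2015 is a Tuesday and not a day on which the transfer agent is closed, so no extension applies.
The deadline is September 22, 2015; the filing on September 23, 2015 is after that date.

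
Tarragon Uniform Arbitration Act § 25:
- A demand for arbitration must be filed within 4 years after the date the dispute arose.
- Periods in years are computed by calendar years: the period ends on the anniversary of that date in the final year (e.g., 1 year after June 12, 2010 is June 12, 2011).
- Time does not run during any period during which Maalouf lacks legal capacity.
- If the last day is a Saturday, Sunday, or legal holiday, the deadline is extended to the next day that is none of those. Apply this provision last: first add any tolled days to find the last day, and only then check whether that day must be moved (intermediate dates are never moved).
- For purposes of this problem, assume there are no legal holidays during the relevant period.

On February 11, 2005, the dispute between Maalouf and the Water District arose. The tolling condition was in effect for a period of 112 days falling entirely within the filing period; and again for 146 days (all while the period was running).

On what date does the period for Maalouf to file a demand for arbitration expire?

4 years after February 11, 2005 is February 11, 2009.
Tolling adds 112 days: February 11, 2009 + 112 days = June 3, 2009.
Tolling adds 146 days: June 3, 2009 + 146 days = October 27, 2009.
October 27, 2009 is a Tuesday and not a legal holiday, so no extension applies.

October 27, 2009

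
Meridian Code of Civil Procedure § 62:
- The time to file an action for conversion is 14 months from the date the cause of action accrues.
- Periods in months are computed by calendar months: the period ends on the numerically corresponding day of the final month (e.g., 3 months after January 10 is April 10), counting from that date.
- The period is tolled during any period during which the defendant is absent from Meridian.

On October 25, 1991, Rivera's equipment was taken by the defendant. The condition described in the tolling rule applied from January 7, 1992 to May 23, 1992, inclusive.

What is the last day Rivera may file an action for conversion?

14 months after October 25, 1991 is December 25, 1992.
From January 7, 1992 through May 23, 1992 inclusive is 138 days; tolling adds 138 days: December 25, 1992 + 138 days = May 12, 1993.

May 12, 1993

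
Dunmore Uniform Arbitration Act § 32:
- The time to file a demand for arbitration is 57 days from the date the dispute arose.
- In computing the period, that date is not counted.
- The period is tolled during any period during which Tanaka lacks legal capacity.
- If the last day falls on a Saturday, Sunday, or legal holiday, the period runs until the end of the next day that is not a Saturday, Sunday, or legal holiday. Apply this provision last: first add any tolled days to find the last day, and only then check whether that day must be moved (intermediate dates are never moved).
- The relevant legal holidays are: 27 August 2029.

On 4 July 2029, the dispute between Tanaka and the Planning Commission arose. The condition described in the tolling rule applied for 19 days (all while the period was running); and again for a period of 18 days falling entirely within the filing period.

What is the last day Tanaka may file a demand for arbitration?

October 8, 2029

57 days after 4 July 2029 is August 30, 2029.
Tolling adds 19 days: August 30, 2029 + 19 days = September 18, 2029.
Tolling adds 18 days: September 18, 2029 + 18 days = October 6, 2029.
October 6, 2029 is Saturday; October 7, 2029 is Sunday. The next qualifying day is October 8, 2029.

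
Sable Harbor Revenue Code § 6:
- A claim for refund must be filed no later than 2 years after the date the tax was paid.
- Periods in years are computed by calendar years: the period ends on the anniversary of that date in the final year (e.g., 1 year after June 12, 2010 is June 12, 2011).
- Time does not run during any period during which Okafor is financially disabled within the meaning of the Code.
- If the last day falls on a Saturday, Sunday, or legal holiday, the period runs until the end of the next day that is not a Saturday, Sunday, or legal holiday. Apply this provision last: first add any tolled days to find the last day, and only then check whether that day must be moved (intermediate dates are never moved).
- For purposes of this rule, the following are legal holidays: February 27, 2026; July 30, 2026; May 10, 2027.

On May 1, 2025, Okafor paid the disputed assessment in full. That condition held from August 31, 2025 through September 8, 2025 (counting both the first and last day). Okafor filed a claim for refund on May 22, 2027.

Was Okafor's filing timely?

2 years after May 1, 2025 is May 1, 2027.
From August 31, 2025 through September 8, 2025 inclusive is 9 days; tolling adds 9 days: May 1, 2027 + 9 days = May 10, 2027.
May 10, 2027 is a listed holiday. The next qualifying day is May 11, 2027.
The deadline is May 11, 2027; the filing on May 22, 2027 is after that date.

No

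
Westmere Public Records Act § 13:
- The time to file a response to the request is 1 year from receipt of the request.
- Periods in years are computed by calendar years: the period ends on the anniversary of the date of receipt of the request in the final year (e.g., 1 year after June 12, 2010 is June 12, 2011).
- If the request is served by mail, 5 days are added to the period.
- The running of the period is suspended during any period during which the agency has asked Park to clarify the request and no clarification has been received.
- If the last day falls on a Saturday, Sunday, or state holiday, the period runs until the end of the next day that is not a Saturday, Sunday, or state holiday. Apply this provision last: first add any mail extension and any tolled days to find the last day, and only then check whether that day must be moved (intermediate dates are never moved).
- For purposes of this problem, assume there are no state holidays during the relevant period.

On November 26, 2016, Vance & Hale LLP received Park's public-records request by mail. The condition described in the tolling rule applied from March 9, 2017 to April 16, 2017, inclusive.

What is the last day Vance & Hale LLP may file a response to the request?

1 year after November 26, 2016 is November 26, 2017.
Service was by mail, adding 5 days: November 26, 2017 + 5 days = December 1, 2017.
From March 9, 2017 through April 16, 2017 inclusive is 39 days; tolling adds 39 days: December 1, 2017 + 39 days = January 9, 2018.
January 9, 2018 is a Tuesday and not a state holiday, so no extension applies.

January 9, 2018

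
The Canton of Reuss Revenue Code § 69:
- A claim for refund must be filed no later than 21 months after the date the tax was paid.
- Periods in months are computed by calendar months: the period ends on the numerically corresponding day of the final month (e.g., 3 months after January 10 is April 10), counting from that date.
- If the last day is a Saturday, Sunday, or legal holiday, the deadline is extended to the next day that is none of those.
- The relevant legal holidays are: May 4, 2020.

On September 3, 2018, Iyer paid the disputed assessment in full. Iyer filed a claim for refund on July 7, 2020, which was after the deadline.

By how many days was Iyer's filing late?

34 days

21 months after September 3, 2018 is June 3, 2020.
June 3, 2020 is a Wednesday and not a legal holiday, so no extension applies.
The deadline is June 3, 2020; from June 3, 2020 to July 7, 2020 is 34 days.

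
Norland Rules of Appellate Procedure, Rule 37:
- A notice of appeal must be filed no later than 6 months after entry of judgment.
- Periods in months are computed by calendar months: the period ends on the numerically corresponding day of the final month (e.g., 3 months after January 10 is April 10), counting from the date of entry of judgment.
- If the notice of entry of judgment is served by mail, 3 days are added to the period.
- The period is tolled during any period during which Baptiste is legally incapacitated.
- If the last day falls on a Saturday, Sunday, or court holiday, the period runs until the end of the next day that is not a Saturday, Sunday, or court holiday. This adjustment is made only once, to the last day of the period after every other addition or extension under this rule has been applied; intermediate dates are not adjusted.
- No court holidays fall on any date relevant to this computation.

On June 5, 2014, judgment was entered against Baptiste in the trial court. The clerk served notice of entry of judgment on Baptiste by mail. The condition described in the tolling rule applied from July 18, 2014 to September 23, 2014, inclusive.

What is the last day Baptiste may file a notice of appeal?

February 16, 2015

6 months after June 5, 2014 is December 5, 2014.
Service was by mail, adding 3 days: December 5, 2014 + 3 days = December 8, 2014.
From July 18, 2014 through September 23, 2014 inclusive is 68 days; tolling adds 68 days: December 8, 2014 + 68 days = February 14, 2015.
February 14, 2015 is Saturday; February 15, 2015 is Sunday. The next qualifying day is February 16, 2015.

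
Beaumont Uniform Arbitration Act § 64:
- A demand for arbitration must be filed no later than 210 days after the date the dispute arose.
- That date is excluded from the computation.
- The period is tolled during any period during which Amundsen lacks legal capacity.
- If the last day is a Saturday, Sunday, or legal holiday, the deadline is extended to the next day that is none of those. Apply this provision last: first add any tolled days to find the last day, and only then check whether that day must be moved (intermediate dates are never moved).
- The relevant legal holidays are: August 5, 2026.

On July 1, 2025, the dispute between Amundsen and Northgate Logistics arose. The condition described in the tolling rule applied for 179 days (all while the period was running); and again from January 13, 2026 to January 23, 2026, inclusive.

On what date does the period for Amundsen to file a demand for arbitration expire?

August 6, 2026

210 days after July 1, 2025 is January 27, 2026.
Tolling adds 179 days: January 27, 2026 + 179 days = July 25, 2026.
From January 13, 2026 through January 23, 2026 inclusive is 11 days; tolling adds 11 days: July 25, 2026 + 11 days = August 5, 2026.
August 5, 2026 is a listed holiday. The next qualifying day is August 6, 2026.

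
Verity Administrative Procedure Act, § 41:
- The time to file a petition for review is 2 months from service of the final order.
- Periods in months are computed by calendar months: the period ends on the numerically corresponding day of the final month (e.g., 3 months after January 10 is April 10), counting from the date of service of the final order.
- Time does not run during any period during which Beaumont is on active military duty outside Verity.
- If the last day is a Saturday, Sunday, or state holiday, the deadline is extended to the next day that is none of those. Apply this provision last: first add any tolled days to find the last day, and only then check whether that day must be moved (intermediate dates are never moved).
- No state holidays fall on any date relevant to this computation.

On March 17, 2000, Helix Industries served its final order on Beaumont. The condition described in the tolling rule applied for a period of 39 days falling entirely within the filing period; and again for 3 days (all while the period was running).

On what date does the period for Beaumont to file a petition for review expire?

2 months after March 17, 2000 is May 17, 2000.
Tolling adds 39 days: May 17, 2000 + 39 days = June 25, 2000.
Tolling adds 3 days: June 25, 2000 + 3 days = June 28, 2000.
June 28, 2000 is a Wednesday and not a state holiday, so no extension applies.

June 28, 2000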